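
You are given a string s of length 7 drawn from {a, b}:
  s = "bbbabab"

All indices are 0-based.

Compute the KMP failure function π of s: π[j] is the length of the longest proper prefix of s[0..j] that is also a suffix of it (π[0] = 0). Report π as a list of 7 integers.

π[0] = 0
j=1 s[j]='b': π[1]=1 (border 'b')
j=2 s[j]='b': π[2]=2 (border 'bb')
j=3 s[j]='a': k: 2→1→0; π[3]=0 (border '')
j=4 s[j]='b': π[4]=1 (border 'b')
j=5 s[j]='a': k: 1→0; π[5]=0 (border '')
j=6 s[j]='b': π[6]=1 (border 'b')

[0, 1, 2, 0, 1, 0, 1]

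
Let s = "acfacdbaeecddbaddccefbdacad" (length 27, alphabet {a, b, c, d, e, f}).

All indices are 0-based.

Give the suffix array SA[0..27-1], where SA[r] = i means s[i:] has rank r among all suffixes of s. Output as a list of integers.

[23, 3, 0, 25, 14, 7, 13, 6, 21, 24, 17, 4, 10, 18, 1, 26, 22, 12, 5, 16, 11, 15, 9, 8, 19, 2, 20]

rank→(start, suffix):
  0 → (23, 'acad')
  1 → (3, 'acdbaeecddbaddccefbdacad')
  2 → (0, 'acfacdbaeecddbaddccefbdacad')
  3 → (25, 'ad')
  4 → (14, 'addccefbdacad')
  5 → (7, 'aeecddbaddccefbdacad')
  6 → (13, 'baddccefbdacad')
  7 → (6, 'baeecddbaddccefbdacad')
  8 → (21, 'bdacad')
  9 → (24, 'cad')
  10 → (17, 'ccefbdacad')
  11 → (4, 'cdbaeecddbaddccefbdacad')
  12 → (10, 'cddbaddccefbdacad')
  13 → (18, 'cefbdacad')
  14 → (1, 'cfacdbaeecddbaddccefbdacad')
  15 → (26, 'd')
  16 → (22, 'dacad')
  17 → (12, 'dbaddccefbdacad')
  18 → (5, 'dbaeecddbaddccefbdacad')
  19 → (16, 'dccefbdacad')
  20 → (11, 'ddbaddccefbdacad')
  21 → (15, 'ddccefbdacad')
  22 → (9, 'ecddbaddccefbdacad')
  23 → (8, 'eecddbaddccefbdacad')
  24 → (19, 'efbdacad')
  25 → (2, 'facdbaeecddbaddccefbdacad')
  26 → (20, 'fbdacad')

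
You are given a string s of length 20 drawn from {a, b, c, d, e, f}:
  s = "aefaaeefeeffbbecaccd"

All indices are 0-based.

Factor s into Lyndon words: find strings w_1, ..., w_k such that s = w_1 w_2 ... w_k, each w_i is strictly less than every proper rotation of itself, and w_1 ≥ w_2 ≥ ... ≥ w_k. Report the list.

["aef", "aaeefeeffbbecaccd"]

emit factor 1: 'aef' (i=0, period=3)
emit factor 2: 'aaeefeeffbbecaccd' (i=3, period=17)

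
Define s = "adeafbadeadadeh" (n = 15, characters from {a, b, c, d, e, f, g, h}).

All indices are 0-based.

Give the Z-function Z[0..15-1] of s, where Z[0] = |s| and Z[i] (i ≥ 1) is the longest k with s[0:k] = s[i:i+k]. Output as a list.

[15, 0, 0, 1, 0, 0, 4, 0, 0, 2, 0, 3, 0, 0, 0]

Z[0]=15
i=1: outside box; Z[1]=0
i=2: outside box; Z[2]=0
i=3: outside box; Z[3]=1 scan→box=[3,4)
i=4: outside box; Z[4]=0
i=5: outside box; Z[5]=0
i=6: outside box; Z[6]=4 scan→box=[6,10)
i=7: min(r-i=3, Z[1]=0)=0; Z[7]=0
i=8: min(r-i=2, Z[2]=0)=0; Z[8]=0
i=9: min(r-i=1, Z[3]=1)=1; Z[9]=2 scan→box=[9,11)
i=10: min(r-i=1, Z[1]=0)=0; Z[10]=0
i=11: outside box; Z[11]=3 scan→box=[11,14)
i=12: min(r-i=2, Z[1]=0)=0; Z[12]=0
i=13: min(r-i=1, Z[2]=0)=0; Z[13]=0
i=14: outside box; Z[14]=0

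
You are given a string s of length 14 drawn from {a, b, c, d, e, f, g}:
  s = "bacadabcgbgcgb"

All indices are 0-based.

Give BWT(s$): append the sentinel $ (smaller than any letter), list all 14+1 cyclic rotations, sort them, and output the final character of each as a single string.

rank  rotation         last
    0  $bacadabcgbgcgb  b
    1  abcgbgcgb$bacad  d
    2  acadabcgbgcgb$b  b
    3  adabcgbgcgb$bac  c
    4  b$bacadabcgbgcg  g
    5  bacadabcgbgcgb$  $
    6  bcgbgcgb$bacada  a
    7  bgcgb$bacadabcg  g
    8  cadabcgbgcgb$ba  a
    9  cgb$bacadabcgbg  g
   10  cgbgcgb$bacadab  b
   11  dabcgbgcgb$baca  a
   12  gb$bacadabcgbgc  c
   13  gbgcgb$bacadabc  c
   14  gcgb$bacadabcgb  b

bdbcg$agagbaccb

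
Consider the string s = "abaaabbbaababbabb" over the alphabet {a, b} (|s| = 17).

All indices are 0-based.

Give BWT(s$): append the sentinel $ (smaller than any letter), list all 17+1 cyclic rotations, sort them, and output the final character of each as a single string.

bbba$abbababbaabaa

rank  rotation            last
    0  $abaaabbbaababbabb  b
    1  aaabbbaababbabb$ab  b
    2  aababbabb$abaaabbb  b
    3  aabbbaababbabb$aba  a
    4  abaaabbbaababbabb$  $
    5  ababbabb$abaaabbba  a
    6  abb$abaaabbbaababb  b
    7  abbabb$abaaabbbaab  b
    8  abbbaababbabb$abaa  a
    9  b$abaaabbbaababbab  b
   10  baaabbbaababbabb$a  a
   11  baababbabb$abaaabb  b
   12  babb$abaaabbbaabab  b
   13  babbabb$abaaabbbaa  a
   14  bb$abaaabbbaababba  a
   15  bbaababbabb$abaaab  b
   16  bbabb$abaaabbbaaba  a
   17  bbbaababbabb$abaaa  a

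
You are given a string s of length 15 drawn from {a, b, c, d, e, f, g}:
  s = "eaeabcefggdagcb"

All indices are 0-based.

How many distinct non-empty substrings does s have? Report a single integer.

111

rank→(start, suffix):
  0 → (3, 'abcefggdagcb')
  1 → (1, 'aeabcefggdagcb')
  2 → (11, 'agcb')
  3 → (14, 'b')
  4 → (4, 'bcefggdagcb')
  5 → (13, 'cb')
  6 → (5, 'cefggdagcb')
  7 → (10, 'dagcb')
  8 → (2, 'eabcefggdagcb')
  9 → (0, 'eaeabcefggdagcb')
  10 → (6, 'efggdagcb')
  11 → (7, 'fggdagcb')
  12 → (12, 'gcb')
  13 → (9, 'gdagcb')
  14 → (8, 'ggdagcb')

SA = [3, 1, 11, 14, 4, 13, 5, 10, 2, 0, 6, 7, 12, 9, 8]
rank  pair      lcp
   1  s[3:],s[1:]  1  'a'
   2  s[1:],s[11:]  1  'a'
   3  s[11:],s[14:]  0  ''
   4  s[14:],s[4:]  1  'b'
   5  s[4:],s[13:]  0  ''
   6  s[13:],s[5:]  1  'c'
   7  s[5:],s[10:]  0  ''
   8  s[10:],s[2:]  0  ''
   9  s[2:],s[0:]  2  'ea'
  10  s[0:],s[6:]  1  'e'
  11  s[6:],s[7:]  0  ''
  12  s[7:],s[12:]  0  ''
  13  s[12:],s[9:]  1  'g'
  14  s[9:],s[8:]  1  'g'

n(n+1)/2 = 15·16/2 = 120
Σ LCP = 0 + 1 + 1 + 0 + 1 + 0 + 1 + 0 + 0 + 2 + 1 + 0 + 0 + 1 + 1 = 9
distinct = 120 − 9 = 111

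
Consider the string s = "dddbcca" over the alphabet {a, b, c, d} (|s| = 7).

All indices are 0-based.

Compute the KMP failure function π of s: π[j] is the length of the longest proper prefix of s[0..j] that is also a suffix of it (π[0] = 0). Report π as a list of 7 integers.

π[0] = 0
j=1 s[j]='d': π[1]=1 (border 'd')
j=2 s[j]='d': π[2]=2 (border 'dd')
j=3 s[j]='b': k: 2→1→0; π[3]=0 (border '')
j=4 s[j]='c': π[4]=0 (border '')
j=5 s[j]='c': π[5]=0 (border '')
j=6 s[j]='a': π[6]=0 (border '')

[0, 1, 2, 0, 0, 0, 0]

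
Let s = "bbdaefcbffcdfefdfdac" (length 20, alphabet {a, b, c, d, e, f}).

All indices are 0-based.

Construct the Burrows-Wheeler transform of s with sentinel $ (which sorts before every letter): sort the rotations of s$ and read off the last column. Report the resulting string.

rank  rotation               last
    0  $bbdaefcbffcdfefdfdac  c
    1  ac$bbdaefcbffcdfefdfd  d
    2  aefcbffcdfefdfdac$bbd  d
    3  bbdaefcbffcdfefdfdac$  $
    4  bdaefcbffcdfefdfdac$b  b
    5  bffcdfefdfdac$bbdaefc  c
    6  c$bbdaefcbffcdfefdfda  a
    7  cbffcdfefdfdac$bbdaef  f
    8  cdfefdfdac$bbdaefcbff  f
    9  dac$bbdaefcbffcdfefdf  f
   10  daefcbffcdfefdfdac$bb  b
   11  dfdac$bbdaefcbffcdfef  f
   12  dfefdfdac$bbdaefcbffc  c
   13  efcbffcdfefdfdac$bbda  a
   14  efdfdac$bbdaefcbffcdf  f
   15  fcbffcdfefdfdac$bbdae  e
   16  fcdfefdfdac$bbdaefcbf  f
   17  fdac$bbdaefcbffcdfefd  d
   18  fdfdac$bbdaefcbffcdfe  e
   19  fefdfdac$bbdaefcbffcd  d
   20  ffcdfefdfdac$bbdaefcb  b

cdd$bcafffbfcafefdedb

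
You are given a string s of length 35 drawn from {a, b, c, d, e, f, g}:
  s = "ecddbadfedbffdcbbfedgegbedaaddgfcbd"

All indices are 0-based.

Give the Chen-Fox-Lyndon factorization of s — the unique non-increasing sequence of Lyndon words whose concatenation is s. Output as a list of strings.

emit factor 1: 'e' (i=0, period=1)
emit factor 2: 'cdd' (i=1, period=3)
emit factor 3: 'b' (i=4, period=1)
emit factor 4: 'adfedbffdcbbfedgegbed' (i=5, period=21)
emit factor 5: 'aaddgfcbd' (i=26, period=9)

["e", "cdd", "b", "adfedbffdcbbfedgegbed", "aaddgfcbd"]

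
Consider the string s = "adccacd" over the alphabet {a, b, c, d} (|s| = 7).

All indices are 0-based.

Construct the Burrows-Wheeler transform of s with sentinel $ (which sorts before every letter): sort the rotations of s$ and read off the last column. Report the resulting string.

dc$cdaca

rank  rotation  last
    0  $adccacd  d
    1  acd$adcc  c
    2  adccacd$  $
    3  cacd$adc  c
    4  ccacd$ad  d
    5  cd$adcca  a
    6  d$adccac  c
    7  dccacd$a  a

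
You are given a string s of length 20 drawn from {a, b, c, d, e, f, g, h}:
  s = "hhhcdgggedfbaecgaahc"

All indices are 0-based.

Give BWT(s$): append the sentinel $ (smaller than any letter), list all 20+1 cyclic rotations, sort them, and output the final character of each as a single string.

cgbafhheecagdcggdahh$

rank  rotation               last
    0  $hhhcdgggedfbaecgaahc  c
    1  aahc$hhhcdgggedfbaecg  g
    2  aecgaahc$hhhcdgggedfb  b
    3  ahc$hhhcdgggedfbaecga  a
    4  baecgaahc$hhhcdgggedf  f
    5  c$hhhcdgggedfbaecgaah  h
    6  cdgggedfbaecgaahc$hhh  h
    7  cgaahc$hhhcdgggedfbae  e
    8  dfbaecgaahc$hhhcdggge  e
    9  dgggedfbaecgaahc$hhhc  c
   10  ecgaahc$hhhcdgggedfba  a
   11  edfbaecgaahc$hhhcdggg  g
   12  fbaecgaahc$hhhcdggged  d
   13  gaahc$hhhcdgggedfbaec  c
   14  gedfbaecgaahc$hhhcdgg  g
   15  ggedfbaecgaahc$hhhcdg  g
   16  gggedfbaecgaahc$hhhcd  d
   17  hc$hhhcdgggedfbaecgaa  a
   18  hcdgggedfbaecgaahc$hh  h
   19  hhcdgggedfbaecgaahc$h  h
   20  hhhcdgggedfbaecgaahc$  $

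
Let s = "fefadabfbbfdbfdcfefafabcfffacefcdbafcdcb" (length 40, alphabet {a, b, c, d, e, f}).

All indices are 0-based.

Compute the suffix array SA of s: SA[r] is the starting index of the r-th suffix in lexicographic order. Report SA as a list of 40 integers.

sorted suffixes:
  #0 SA[0]=21  'abcfffacefcdbafcdcb'
  #1 SA[1]=5  'abfbbfdbfdcfefafabcfffacefcdbafcdcb'
  #2 SA[2]=27  'acefcdbafcdcb'
  #3 SA[3]=3  'adabfbbfdbfdcfefafabcfffacefcdbafcdcb'
  #4 SA[4]=19  'afabcfffacefcdbafcdcb'
  #5 SA[5]=34  'afcdcb'
  #6 SA[6]=39  'b'
  #7 SA[7]=33  'bafcdcb'
  #8 SA[8]=8  'bbfdbfdcfefafabcfffacefcdbafcdcb'
  #9 SA[9]=22  'bcfffacefcdbafcdcb'
  #10 SA[10]=6  'bfbbfdbfdcfefafabcfffacefcdbafcdcb'
  #11 SA[11]=9  'bfdbfdcfefafabcfffacefcdbafcdcb'
  #12 SA[12]=12  'bfdcfefafabcfffacefcdbafcdcb'
  #13 SA[13]=38  'cb'
  #14 SA[14]=31  'cdbafcdcb'
  #15 SA[15]=36  'cdcb'
  #16 SA[16]=28  'cefcdbafcdcb'
  #17 SA[17]=15  'cfefafabcfffacefcdbafcdcb'
  #18 SA[18]=23  'cfffacefcdbafcdcb'
  #19 SA[19]=4  'dabfbbfdbfdcfefafabcfffacefcdbafcdcb'
  #20 SA[20]=32  'dbafcdcb'
  #21 SA[21]=11  'dbfdcfefafabcfffacefcdbafcdcb'
  #22 SA[22]=37  'dcb'
  #23 SA[23]=14  'dcfefafabcfffacefcdbafcdcb'
  #24 SA[24]=1  'efadabfbbfdbfdcfefafabcfffacefcdbafcdcb'
  #25 SA[25]=17  'efafabcfffacefcdbafcdcb'
  #26 SA[26]=29  'efcdbafcdcb'
  #27 SA[27]=20  'fabcfffacefcdbafcdcb'
  #28 SA[28]=26  'facefcdbafcdcb'
  #29 SA[29]=2  'fadabfbbfdbfdcfefafabcfffacefcdbafcdcb'
  #30 SA[30]=18  'fafabcfffacefcdbafcdcb'
  #31 SA[31]=7  'fbbfdbfdcfefafabcfffacefcdbafcdcb'
  #32 SA[32]=30  'fcdbafcdcb'
  #33 SA[33]=35  'fcdcb'
  #34 SA[34]=10  'fdbfdcfefafabcfffacefcdbafcdcb'
  #35 SA[35]=13  'fdcfefafabcfffacefcdbafcdcb'
  #36 SA[36]=0  'fefadabfbbfdbfdcfefafabcfffacefcdbafcdcb'
  #37 SA[37]=16  'fefafabcfffacefcdbafcdcb'
  #38 SA[38]=25  'ffacefcdbafcdcb'
  #39 SA[39]=24  'fffacefcdbafcdcb'

[21, 5, 27, 3, 19, 34, 39, 33, 8, 22, 6, 9, 12, 38, 31, 36, 28, 15, 23, 4, 32, 11, 37, 14, 1, 17, 29, 20, 26, 2, 18, 7, 30, 35, 10, 13, 0, 16, 25, 24]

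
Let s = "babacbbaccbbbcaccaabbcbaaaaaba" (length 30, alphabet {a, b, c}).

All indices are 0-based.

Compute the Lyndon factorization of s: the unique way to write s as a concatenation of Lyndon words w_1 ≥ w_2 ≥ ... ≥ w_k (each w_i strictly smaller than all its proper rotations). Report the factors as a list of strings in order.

emit factor 1: 'b' (i=0, period=1)
emit factor 2: 'abacbbaccbbbcacc' (i=1, period=16)
emit factor 3: 'aabbcb' (i=17, period=6)
emit factor 4: 'aaaaab' (i=23, period=6)
emit factor 5: 'a' (i=29, period=1)

["b", "abacbbaccbbbcacc", "aabbcb", "aaaaab", "a"]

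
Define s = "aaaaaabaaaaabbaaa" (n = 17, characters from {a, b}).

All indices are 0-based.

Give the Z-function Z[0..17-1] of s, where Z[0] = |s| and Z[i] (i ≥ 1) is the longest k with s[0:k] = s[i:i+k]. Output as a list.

Z[0]=17
i=1: fresh scan; Z[1]=5 scan→box=[1,6)
i=2: min(r-i=4, Z[1]=5)=4; Z[2]=4
i=3: min(r-i=3, Z[2]=4)=3; Z[3]=3
i=4: min(r-i=2, Z[3]=3)=2; Z[4]=2
i=5: min(r-i=1, Z[4]=2)=1; Z[5]=1
i=6: fresh scan; Z[6]=0
i=7: fresh scan; Z[7]=5 scan→box=[7,12)
i=8: min(r-i=4, Z[1]=5)=4; Z[8]=4
i=9: min(r-i=3, Z[2]=4)=3; Z[9]=3
i=10: min(r-i=2, Z[3]=3)=2; Z[10]=2
i=11: min(r-i=1, Z[4]=2)=1; Z[11]=1
i=12: fresh scan; Z[12]=0
i=13: fresh scan; Z[13]=0
i=14: fresh scan; Z[14]=3 scan→box=[14,17)
i=15: min(r-i=2, Z[1]=5)=2; Z[15]=2
i=16: min(r-i=1, Z[2]=4)=1; Z[16]=1

[17, 5, 4, 3, 2, 1, 0, 5, 4, 3, 2, 1, 0, 0, 3, 2, 1]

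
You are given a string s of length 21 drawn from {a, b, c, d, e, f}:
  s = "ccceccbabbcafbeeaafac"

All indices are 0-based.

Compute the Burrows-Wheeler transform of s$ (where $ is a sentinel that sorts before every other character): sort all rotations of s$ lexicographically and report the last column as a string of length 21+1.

cebfaccabfabce$ccecbaa

rank  rotation                last
    0  $ccceccbabbcafbeeaafac  c
    1  aafac$ccceccbabbcafbee  e
    2  abbcafbeeaafac$ccceccb  b
    3  ac$ccceccbabbcafbeeaaf  f
    4  afac$ccceccbabbcafbeea  a
    5  afbeeaafac$ccceccbabbc  c
    6  babbcafbeeaafac$cccecc  c
    7  bbcafbeeaafac$ccceccba  a
    8  bcafbeeaafac$ccceccbab  b
    9  beeaafac$ccceccbabbcaf  f
   10  c$ccceccbabbcafbeeaafa  a
   11  cafbeeaafac$ccceccbabb  b
   12  cbabbcafbeeaafac$cccec  c
   13  ccbabbcafbeeaafac$ccce  e
   14  ccceccbabbcafbeeaafac$  $
   15  cceccbabbcafbeeaafac$c  c
   16  ceccbabbcafbeeaafac$cc  c
   17  eaafac$ccceccbabbcafbe  e
   18  eccbabbcafbeeaafac$ccc  c
   19  eeaafac$ccceccbabbcafb  b
   20  fac$ccceccbabbcafbeeaa  a
   21  fbeeaafac$ccceccbabbca  a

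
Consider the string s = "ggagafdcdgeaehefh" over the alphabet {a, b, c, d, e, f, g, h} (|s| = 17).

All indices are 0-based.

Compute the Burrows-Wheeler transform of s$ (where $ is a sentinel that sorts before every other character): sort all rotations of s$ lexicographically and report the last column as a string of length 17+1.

heggdfcghaaeagd$fe

rank  rotation            last
    0  $ggagafdcdgeaehefh  h
    1  aehefh$ggagafdcdge  e
    2  afdcdgeaehefh$ggag  g
    3  agafdcdgeaehefh$gg  g
    4  cdgeaehefh$ggagafd  d
    5  dcdgeaehefh$ggagaf  f
    6  dgeaehefh$ggagafdc  c
    7  eaehefh$ggagafdcdg  g
    8  efh$ggagafdcdgeaeh  h
    9  ehefh$ggagafdcdgea  a
   10  fdcdgeaehefh$ggaga  a
   11  fh$ggagafdcdgeaehe  e
   12  gafdcdgeaehefh$gga  a
   13  gagafdcdgeaehefh$g  g
   14  geaehefh$ggagafdcd  d
   15  ggagafdcdgeaehefh$  $
   16  h$ggagafdcdgeaehef  f
   17  hefh$ggagafdcdgeae  e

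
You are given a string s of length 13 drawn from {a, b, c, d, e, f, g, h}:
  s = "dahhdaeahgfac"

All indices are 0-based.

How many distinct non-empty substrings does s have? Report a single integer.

83

sorted suffixes:
  #0 SA[0]=11  'ac'
  #1 SA[1]=5  'aeahgfac'
  #2 SA[2]=7  'ahgfac'
  #3 SA[3]=1  'ahhdaeahgfac'
  #4 SA[4]=12  'c'
  #5 SA[5]=4  'daeahgfac'
  #6 SA[6]=0  'dahhdaeahgfac'
  #7 SA[7]=6  'eahgfac'
  #8 SA[8]=10  'fac'
  #9 SA[9]=9  'gfac'
  #10 SA[10]=3  'hdaeahgfac'
  #11 SA[11]=8  'hgfac'
  #12 SA[12]=2  'hhdaeahgfac'

SA = [11, 5, 7, 1, 12, 4, 0, 6, 10, 9, 3, 8, 2]
i: (SA[i-1],SA[i]) lcp shared
  1: (11,5) 1 'a'
  2: (5,7) 1 'a'
  3: (7,1) 2 'ah'
  4: (1,12) 0 ''
  5: (12,4) 0 ''
  6: (4,0) 2 'da'
  7: (0,6) 0 ''
  8: (6,10) 0 ''
  9: (10,9) 0 ''
  10: (9,3) 0 ''
  11: (3,8) 1 'h'
  12: (8,2) 1 'h'

n(n+1)/2 = 13·14/2 = 91
Σ LCP = 0 + 1 + 1 + 2 + 0 + 0 + 2 + 0 + 0 + 0 + 0 + 1 + 1 = 8
distinct = 91 − 8 = 83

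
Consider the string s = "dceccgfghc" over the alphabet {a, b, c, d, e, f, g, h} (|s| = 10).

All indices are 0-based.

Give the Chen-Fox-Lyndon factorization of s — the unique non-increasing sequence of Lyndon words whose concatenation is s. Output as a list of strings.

emit factor 1: 'd' (i=0, period=1)
emit factor 2: 'ce' (i=1, period=2)
emit factor 3: 'ccgfgh' (i=3, period=6)
emit factor 4: 'c' (i=9, period=1)

["d", "ce", "ccgfgh", "c"]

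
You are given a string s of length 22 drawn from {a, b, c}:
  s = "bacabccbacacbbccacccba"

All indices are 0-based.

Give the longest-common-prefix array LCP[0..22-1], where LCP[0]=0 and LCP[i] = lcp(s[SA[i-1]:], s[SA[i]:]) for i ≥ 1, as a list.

sorted suffixes:
  #0 SA[0]=21  'a'
  #1 SA[1]=3  'abccbacacbbccacccba'
  #2 SA[2]=1  'acabccbacacbbccacccba'
  #3 SA[3]=8  'acacbbccacccba'
  #4 SA[4]=10  'acbbccacccba'
  #5 SA[5]=16  'acccba'
  #6 SA[6]=20  'ba'
  #7 SA[7]=0  'bacabccbacacbbccacccba'
  #8 SA[8]=7  'bacacbbccacccba'
  #9 SA[9]=12  'bbccacccba'
  #10 SA[10]=13  'bccacccba'
  #11 SA[11]=4  'bccbacacbbccacccba'
  #12 SA[12]=2  'cabccbacacbbccacccba'
  #13 SA[13]=9  'cacbbccacccba'
  #14 SA[14]=15  'cacccba'
  #15 SA[15]=19  'cba'
  #16 SA[16]=6  'cbacacbbccacccba'
  #17 SA[17]=11  'cbbccacccba'
  #18 SA[18]=14  'ccacccba'
  #19 SA[19]=18  'ccba'
  #20 SA[20]=5  'ccbacacbbccacccba'
  #21 SA[21]=17  'cccba'

SA = [21, 3, 1, 8, 10, 16, 20, 0, 7, 12, 13, 4, 2, 9, 15, 19, 6, 11, 14, 18, 5, 17]
[i] adj suffixes → lcp
  [1] 21/3 → 1 ('a')
  [2] 3/1 → 1 ('a')
  [3] 1/8 → 3 ('aca')
  [4] 8/10 → 2 ('ac')
  [5] 10/16 → 2 ('ac')
  [6] 16/20 → 0 ('')
  [7] 20/0 → 2 ('ba')
  [8] 0/7 → 4 ('baca')
  [9] 7/12 → 1 ('b')
  [10] 12/13 → 1 ('b')
  [11] 13/4 → 3 ('bcc')
  [12] 4/2 → 0 ('')
  [13] 2/9 → 2 ('ca')
  [14] 9/15 → 3 ('cac')
  [15] 15/19 → 1 ('c')
  [16] 19/6 → 3 ('cba')
  [17] 6/11 → 2 ('cb')
  [18] 11/14 → 1 ('c')
  [19] 14/18 → 2 ('cc')
  [20] 18/5 → 4 ('ccba')
  [21] 5/17 → 2 ('cc')

[0, 1, 1, 3, 2, 2, 0, 2, 4, 1, 1, 3, 0, 2, 3, 1, 3, 2, 1, 2, 4, 2]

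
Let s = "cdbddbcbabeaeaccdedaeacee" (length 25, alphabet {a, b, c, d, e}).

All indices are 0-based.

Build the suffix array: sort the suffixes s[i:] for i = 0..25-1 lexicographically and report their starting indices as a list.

rank→(start, suffix):
  0 → (8, 'abeaeaccdedaeacee')
  1 → (13, 'accdedaeacee')
  2 → (21, 'acee')
  3 → (11, 'aeaccdedaeacee')
  4 → (19, 'aeacee')
  5 → (7, 'babeaeaccdedaeacee')
  6 → (5, 'bcbabeaeaccdedaeacee')
  7 → (2, 'bddbcbabeaeaccdedaeacee')
  8 → (9, 'beaeaccdedaeacee')
  9 → (6, 'cbabeaeaccdedaeacee')
  10 → (14, 'ccdedaeacee')
  11 → (0, 'cdbddbcbabeaeaccdedaeacee')
  12 → (15, 'cdedaeacee')
  13 → (22, 'cee')
  14 → (18, 'daeacee')
  15 → (4, 'dbcbabeaeaccdedaeacee')
  16 → (1, 'dbddbcbabeaeaccdedaeacee')
  17 → (3, 'ddbcbabeaeaccdedaeacee')
  18 → (16, 'dedaeacee')
  19 → (24, 'e')
  20 → (12, 'eaccdedaeacee')
  21 → (20, 'eacee')
  22 → (10, 'eaeaccdedaeacee')
  23 → (17, 'edaeacee')
  24 → (23, 'ee')

[8, 13, 21, 11, 19, 7, 5, 2, 9, 6, 14, 0, 15, 22, 18, 4, 1, 3, 16, 24, 12, 20, 10, 17, 23]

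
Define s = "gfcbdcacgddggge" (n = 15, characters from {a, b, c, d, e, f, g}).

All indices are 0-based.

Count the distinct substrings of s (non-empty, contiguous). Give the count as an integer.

111

rank→(start, suffix):
  0 → (6, 'acgddggge')
  1 → (3, 'bdcacgddggge')
  2 → (5, 'cacgddggge')
  3 → (2, 'cbdcacgddggge')
  4 → (7, 'cgddggge')
  5 → (4, 'dcacgddggge')
  6 → (9, 'ddggge')
  7 → (10, 'dggge')
  8 → (14, 'e')
  9 → (1, 'fcbdcacgddggge')
  10 → (8, 'gddggge')
  11 → (13, 'ge')
  12 → (0, 'gfcbdcacgddggge')
  13 → (12, 'gge')
  14 → (11, 'ggge')

SA = [6, 3, 5, 2, 7, 4, 9, 10, 14, 1, 8, 13, 0, 12, 11]
i: (SA[i-1],SA[i]) lcp shared
  1: (6,3) 0 ''
  2: (3,5) 0 ''
  3: (5,2) 1 'c'
  4: (2,7) 1 'c'
  5: (7,4) 0 ''
  6: (4,9) 1 'd'
  7: (9,10) 1 'd'
  8: (10,14) 0 ''
  9: (14,1) 0 ''
  10: (1,8) 0 ''
  11: (8,13) 1 'g'
  12: (13,0) 1 'g'
  13: (0,12) 1 'g'
  14: (12,11) 2 'gg'

n(n+1)/2 = 15·16/2 = 120
Σ LCP = 0 + 0 + 0 + 1 + 1 + 0 + 1 + 1 + 0 + 0 + 0 + 1 + 1 + 1 + 2 = 9
distinct = 120 − 9 = 111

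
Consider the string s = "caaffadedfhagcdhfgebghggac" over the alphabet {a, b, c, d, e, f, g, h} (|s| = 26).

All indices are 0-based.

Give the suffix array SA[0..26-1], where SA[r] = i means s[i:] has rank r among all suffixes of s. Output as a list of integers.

rank→(start, suffix):
  0 → (1, 'aaffadedfhagcdhfgebghggac')
  1 → (24, 'ac')
  2 → (5, 'adedfhagcdhfgebghggac')
  3 → (2, 'affadedfhagcdhfgebghggac')
  4 → (11, 'agcdhfgebghggac')
  5 → (19, 'bghggac')
  6 → (25, 'c')
  7 → (0, 'caaffadedfhagcdhfgebghggac')
  8 → (13, 'cdhfgebghggac')
  9 → (6, 'dedfhagcdhfgebghggac')
  10 → (8, 'dfhagcdhfgebghggac')
  11 → (14, 'dhfgebghggac')
  12 → (18, 'ebghggac')
  13 → (7, 'edfhagcdhfgebghggac')
  14 → (4, 'fadedfhagcdhfgebghggac')
  15 → (3, 'ffadedfhagcdhfgebghggac')
  16 → (16, 'fgebghggac')
  17 → (9, 'fhagcdhfgebghggac')
  18 → (23, 'gac')
  19 → (12, 'gcdhfgebghggac')
  20 → (17, 'gebghggac')
  21 → (22, 'ggac')
  22 → (20, 'ghggac')
  23 → (10, 'hagcdhfgebghggac')
  24 → (15, 'hfgebghggac')
  25 → (21, 'hggac')

[1, 24, 5, 2, 11, 19, 25, 0, 13, 6, 8, 14, 18, 7, 4, 3, 16, 9, 23, 12, 17, 22, 20, 10, 15, 21]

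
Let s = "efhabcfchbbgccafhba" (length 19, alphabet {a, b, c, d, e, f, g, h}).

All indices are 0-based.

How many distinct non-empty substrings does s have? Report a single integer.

rank→(start, suffix):
  0 → (18, 'a')
  1 → (3, 'abcfchbbgccafhba')
  2 → (14, 'afhba')
  3 → (17, 'ba')
  4 → (9, 'bbgccafhba')
  5 → (4, 'bcfchbbgccafhba')
  6 → (10, 'bgccafhba')
  7 → (13, 'cafhba')
  8 → (12, 'ccafhba')
  9 → (5, 'cfchbbgccafhba')
  10 → (7, 'chbbgccafhba')
  11 → (0, 'efhabcfchbbgccafhba')
  12 → (6, 'fchbbgccafhba')
  13 → (1, 'fhabcfchbbgccafhba')
  14 → (15, 'fhba')
  15 → (11, 'gccafhba')
  16 → (2, 'habcfchbbgccafhba')
  17 → (16, 'hba')
  18 → (8, 'hbbgccafhba')

SA = [18, 3, 14, 17, 9, 4, 10, 13, 12, 5, 7, 0, 6, 1, 15, 11, 2, 16, 8]
rank  pair      lcp
   1  s[18:],s[3:]  1  'a'
   2  s[3:],s[14:]  1  'a'
   3  s[14:],s[17:]  0  ''
   4  s[17:],s[9:]  1  'b'
   5  s[9:],s[4:]  1  'b'
   6  s[4:],s[10:]  1  'b'
   7  s[10:],s[13:]  0  ''
   8  s[13:],s[12:]  1  'c'
   9  s[12:],s[5:]  1  'c'
  10  s[5:],s[7:]  1  'c'
  11  s[7:],s[0:]  0  ''
  12  s[0:],s[6:]  0  ''
  13  s[6:],s[1:]  1  'f'
  14  s[1:],s[15:]  2  'fh'
  15  s[15:],s[11:]  0  ''
  16  s[11:],s[2:]  0  ''
  17  s[2:],s[16:]  1  'h'
  18  s[16:],s[8:]  2  'hb'

n(n+1)/2 = 19·20/2 = 190
Σ LCP = 0 + 1 + 1 + 0 + 1 + 1 + 1 + 0 + 1 + 1 + 1 + 0 + 0 + 1 + 2 + 0 + 0 + 1 + 2 = 14
distinct = 190 − 14 = 176

176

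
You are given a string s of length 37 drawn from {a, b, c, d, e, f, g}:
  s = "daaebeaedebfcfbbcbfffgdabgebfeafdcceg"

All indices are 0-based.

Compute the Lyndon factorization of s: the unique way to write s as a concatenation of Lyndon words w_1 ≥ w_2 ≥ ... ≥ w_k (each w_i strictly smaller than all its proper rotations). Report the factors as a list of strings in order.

emit factor 1: 'd' (i=0, period=1)
emit factor 2: 'aaebeaedebfcfbbcbfffgdabgebfeafdcceg' (i=1, period=36)

["d", "aaebeaedebfcfbbcbfffgdabgebfeafdcceg"]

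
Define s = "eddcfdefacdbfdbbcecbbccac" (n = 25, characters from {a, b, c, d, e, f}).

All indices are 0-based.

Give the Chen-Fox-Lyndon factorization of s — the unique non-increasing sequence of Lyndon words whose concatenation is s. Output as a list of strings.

["e", "d", "d", "cfdef", "acdbfdbbcecbbcc", "ac"]

emit factor 1: 'e' (i=0, period=1)
emit factor 2: 'd' (i=1, period=1)
emit factor 3: 'd' (i=2, period=1)
emit factor 4: 'cfdef' (i=3, period=5)
emit factor 5: 'acdbfdbbcecbbcc' (i=8, period=15)
emit factor 6: 'ac' (i=23, period=2)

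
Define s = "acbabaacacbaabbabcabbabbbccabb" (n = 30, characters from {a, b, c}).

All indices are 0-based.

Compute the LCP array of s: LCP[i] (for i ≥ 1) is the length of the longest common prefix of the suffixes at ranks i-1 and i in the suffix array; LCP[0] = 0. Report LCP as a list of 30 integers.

rank | idx | suffix
   0 |  11 | aabbabcabbabbbccabb
   1 |   5 | aacacbaabbabcabbabbbccabb
   2 |   3 | abaacacbaabbabcabbabbbccabb
   3 |  27 | abb
   4 |  18 | abbabbbccabb
   5 |  12 | abbabcabbabbbccabb
   6 |  21 | abbbccabb
   7 |  15 | abcabbabbbccabb
   8 |   6 | acacbaabbabcabbabbbccabb
   9 |   8 | acbaabbabcabbabbbccabb
  10 |   0 | acbabaacacbaabbabcabbabbbccabb
  11 |  29 | b
  12 |  10 | baabbabcabbabbbccabb
  13 |   4 | baacacbaabbabcabbabbbccabb
  14 |   2 | babaacacbaabbabcabbabbbccabb
  15 |  20 | babbbccabb
  16 |  14 | babcabbabbbccabb
  17 |  28 | bb
  18 |  19 | bbabbbccabb
  19 |  13 | bbabcabbabbbccabb
  20 |  22 | bbbccabb
  21 |  23 | bbccabb
  22 |  16 | bcabbabbbccabb
  23 |  24 | bccabb
  24 |  26 | cabb
  25 |  17 | cabbabbbccabb
  26 |   7 | cacbaabbabcabbabbbccabb
  27 |   9 | cbaabbabcabbabbbccabb
  28 |   1 | cbabaacacbaabbabcabbabbbccabb
  29 |  25 | ccabb

SA = [11, 5, 3, 27, 18, 12, 21, 15, 6, 8, 0, 29, 10, 4, 2, 20, 14, 28, 19, 13, 22, 23, 16, 24, 26, 17, 7, 9, 1, 25]
rank  pair      lcp
   1  s[11:],s[5:]  2  'aa'
   2  s[5:],s[3:]  1  'a'
   3  s[3:],s[27:]  2  'ab'
   4  s[27:],s[18:]  3  'abb'
   5  s[18:],s[12:]  5  'abbab'
   6  s[12:],s[21:]  3  'abb'
   7  s[21:],s[15:]  2  'ab'
   8  s[15:],s[6:]  1  'a'
   9  s[6:],s[8:]  2  'ac'
  10  s[8:],s[0:]  4  'acba'
  11  s[0:],s[29:]  0  ''
  12  s[29:],s[10:]  1  'b'
  13  s[10:],s[4:]  3  'baa'
  14  s[4:],s[2:]  2  'ba'
  15  s[2:],s[20:]  3  'bab'
  16  s[20:],s[14:]  3  'bab'
  17  s[14:],s[28:]  1  'b'
  18  s[28:],s[19:]  2  'bb'
  19  s[19:],s[13:]  4  'bbab'
  20  s[13:],s[22:]  2  'bb'
  21  s[22:],s[23:]  2  'bb'
  22  s[23:],s[16:]  1  'b'
  23  s[16:],s[24:]  2  'bc'
  24  s[24:],s[26:]  0  ''
  25  s[26:],s[17:]  4  'cabb'
  26  s[17:],s[7:]  2  'ca'
  27  s[7:],s[9:]  1  'c'
  28  s[9:],s[1:]  3  'cba'
  29  s[1:],s[25:]  1  'c'

[0, 2, 1, 2, 3, 5, 3, 2, 1, 2, 4, 0, 1, 3, 2, 3, 3, 1, 2, 4, 2, 2, 1, 2, 0, 4, 2, 1, 3, 1]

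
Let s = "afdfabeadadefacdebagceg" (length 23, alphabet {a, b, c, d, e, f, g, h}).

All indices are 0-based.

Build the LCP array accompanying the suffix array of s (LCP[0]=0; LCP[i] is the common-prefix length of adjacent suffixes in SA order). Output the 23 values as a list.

[0, 1, 1, 2, 1, 1, 0, 1, 0, 1, 0, 1, 2, 1, 0, 1, 1, 1, 0, 2, 1, 0, 1]

sorted suffixes:
  #0 SA[0]=4  'abeadadefacdebagceg'
  #1 SA[1]=13  'acdebagceg'
  #2 SA[2]=7  'adadefacdebagceg'
  #3 SA[3]=9  'adefacdebagceg'
  #4 SA[4]=0  'afdfabeadadefacdebagceg'
  #5 SA[5]=18  'agceg'
  #6 SA[6]=17  'bagceg'
  #7 SA[7]=5  'beadadefacdebagceg'
  #8 SA[8]=14  'cdebagceg'
  #9 SA[9]=20  'ceg'
  #10 SA[10]=8  'dadefacdebagceg'
  #11 SA[11]=15  'debagceg'
  #12 SA[12]=10  'defacdebagceg'
  #13 SA[13]=2  'dfabeadadefacdebagceg'
  #14 SA[14]=6  'eadadefacdebagceg'
  #15 SA[15]=16  'ebagceg'
  #16 SA[16]=11  'efacdebagceg'
  #17 SA[17]=21  'eg'
  #18 SA[18]=3  'fabeadadefacdebagceg'
  #19 SA[19]=12  'facdebagceg'
  #20 SA[20]=1  'fdfabeadadefacdebagceg'
  #21 SA[21]=22  'g'
  #22 SA[22]=19  'gceg'

SA = [4, 13, 7, 9, 0, 18, 17, 5, 14, 20, 8, 15, 10, 2, 6, 16, 11, 21, 3, 12, 1, 22, 19]
i: (SA[i-1],SA[i]) lcp shared
  1: (4,13) 1 'a'
  2: (13,7) 1 'a'
  3: (7,9) 2 'ad'
  4: (9,0) 1 'a'
  5: (0,18) 1 'a'
  6: (18,17) 0 ''
  7: (17,5) 1 'b'
  8: (5,14) 0 ''
  9: (14,20) 1 'c'
  10: (20,8) 0 ''
  11: (8,15) 1 'd'
  12: (15,10) 2 'de'
  13: (10,2) 1 'd'
  14: (2,6) 0 ''
  15: (6,16) 1 'e'
  16: (16,11) 1 'e'
  17: (11,21) 1 'e'
  18: (21,3) 0 ''
  19: (3,12) 2 'fa'
  20: (12,1) 1 'f'
  21: (1,22) 0 ''
  22: (22,19) 1 'g'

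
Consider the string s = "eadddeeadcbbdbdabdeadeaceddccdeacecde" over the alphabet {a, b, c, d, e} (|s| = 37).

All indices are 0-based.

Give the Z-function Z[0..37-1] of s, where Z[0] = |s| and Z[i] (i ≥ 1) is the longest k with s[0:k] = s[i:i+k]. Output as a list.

Z[0]=37
i=1: fresh scan; Z[1]=0
i=2: fresh scan; Z[2]=0
i=3: fresh scan; Z[3]=0
i=4: fresh scan; Z[4]=0
i=5: fresh scan; Z[5]=1 scan→box=[5,6)
i=6: fresh scan; Z[6]=3 scan→box=[6,9)
i=7: min(r-i=2, Z[1]=0)=0; Z[7]=0
i=8: min(r-i=1, Z[2]=0)=0; Z[8]=0
i=9: fresh scan; Z[9]=0
i=10: fresh scan; Z[10]=0
i=11: fresh scan; Z[11]=0
i=12: fresh scan; Z[12]=0
i=13: fresh scan; Z[13]=0
i=14: fresh scan; Z[14]=0
i=15: fresh scan; Z[15]=0
i=16: fresh scan; Z[16]=0
i=17: fresh scan; Z[17]=0
i=18: fresh scan; Z[18]=3 scan→box=[18,21)
i=19: min(r-i=2, Z[1]=0)=0; Z[19]=0
i=20: min(r-i=1, Z[2]=0)=0; Z[20]=0
i=21: fresh scan; Z[21]=2 scan→box=[21,23)
i=22: min(r-i=1, Z[1]=0)=0; Z[22]=0
i=23: fresh scan; Z[23]=0
i=24: fresh scan; Z[24]=1 scan→box=[24,25)
i=25: fresh scan; Z[25]=0
i=26: fresh scan; Z[26]=0
i=27: fresh scan; Z[27]=0
i=28: fresh scan; Z[28]=0
i=29: fresh scan; Z[29]=0
i=30: fresh scan; Z[30]=2 scan→box=[30,32)
i=31: min(r-i=1, Z[1]=0)=0; Z[31]=0
i=32: fresh scan; Z[32]=0
i=33: fresh scan; Z[33]=1 scan→box=[33,34)
i=34: fresh scan; Z[34]=0
i=35: fresh scan; Z[35]=0
i=36: fresh scan; Z[36]=1 scan→box=[36,37)

[37, 0, 0, 0, 0, 1, 3, 0, 0, 0, 0, 0, 0, 0, 0, 0, 0, 0, 3, 0, 0, 2, 0, 0, 1, 0, 0, 0, 0, 0, 2, 0, 0, 1, 0, 0, 1]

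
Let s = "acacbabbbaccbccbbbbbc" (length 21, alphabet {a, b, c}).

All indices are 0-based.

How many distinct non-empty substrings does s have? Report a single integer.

rank→(start, suffix):
  0 → (5, 'abbbaccbccbbbbbc')
  1 → (0, 'acacbabbbaccbccbbbbbc')
  2 → (2, 'acbabbbaccbccbbbbbc')
  3 → (9, 'accbccbbbbbc')
  4 → (4, 'babbbaccbccbbbbbc')
  5 → (8, 'baccbccbbbbbc')
  6 → (7, 'bbaccbccbbbbbc')
  7 → (6, 'bbbaccbccbbbbbc')
  8 → (15, 'bbbbbc')
  9 → (16, 'bbbbc')
  10 → (17, 'bbbc')
  11 → (18, 'bbc')
  12 → (19, 'bc')
  13 → (12, 'bccbbbbbc')
  14 → (20, 'c')
  15 → (1, 'cacbabbbaccbccbbbbbc')
  16 → (3, 'cbabbbaccbccbbbbbc')
  17 → (14, 'cbbbbbc')
  18 → (11, 'cbccbbbbbc')
  19 → (13, 'ccbbbbbc')
  20 → (10, 'ccbccbbbbbc')

SA = [5, 0, 2, 9, 4, 8, 7, 6, 15, 16, 17, 18, 19, 12, 20, 1, 3, 14, 11, 13, 10]
rank  pair      lcp
   1  s[5:],s[0:]  1  'a'
   2  s[0:],s[2:]  2  'ac'
   3  s[2:],s[9:]  2  'ac'
   4  s[9:],s[4:]  0  ''
   5  s[4:],s[8:]  2  'ba'
   6  s[8:],s[7:]  1  'b'
   7  s[7:],s[6:]  2  'bb'
   8  s[6:],s[15:]  3  'bbb'
   9  s[15:],s[16:]  4  'bbbb'
  10  s[16:],s[17:]  3  'bbb'
  11  s[17:],s[18:]  2  'bb'
  12  s[18:],s[19:]  1  'b'
  13  s[19:],s[12:]  2  'bc'
  14  s[12:],s[20:]  0  ''
  15  s[20:],s[1:]  1  'c'
  16  s[1:],s[3:]  1  'c'
  17  s[3:],s[14:]  2  'cb'
  18  s[14:],s[11:]  2  'cb'
  19  s[11:],s[13:]  1  'c'
  20  s[13:],s[10:]  3  'ccb'

n(n+1)/2 = 21·22/2 = 231
Σ LCP = 0 + 1 + 2 + 2 + 0 + 2 + 1 + 2 + 3 + 4 + 3 + 2 + 1 + 2 + 0 + 1 + 1 + 2 + 2 + 1 + 3 = 35
distinct = 231 − 35 = 196

196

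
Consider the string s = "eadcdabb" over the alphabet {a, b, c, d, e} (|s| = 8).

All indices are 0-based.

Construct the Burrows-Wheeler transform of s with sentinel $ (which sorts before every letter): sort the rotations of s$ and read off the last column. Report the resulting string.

rank  rotation   last
    0  $eadcdabb  b
    1  abb$eadcd  d
    2  adcdabb$e  e
    3  b$eadcdab  b
    4  bb$eadcda  a
    5  cdabb$ead  d
    6  dabb$eadc  c
    7  dcdabb$ea  a
    8  eadcdabb$  $

bdebadca$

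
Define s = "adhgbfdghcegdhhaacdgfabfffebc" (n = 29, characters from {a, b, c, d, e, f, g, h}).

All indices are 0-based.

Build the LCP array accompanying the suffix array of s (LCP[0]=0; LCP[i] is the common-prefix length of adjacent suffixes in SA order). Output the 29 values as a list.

[0, 1, 1, 1, 0, 1, 2, 0, 1, 1, 0, 2, 1, 2, 0, 1, 0, 1, 1, 1, 2, 0, 1, 1, 1, 0, 1, 1, 1]

rank | idx | suffix
   0 |  15 | aacdgfabfffebc
   1 |  21 | abfffebc
   2 |  16 | acdgfabfffebc
   3 |   0 | adhgbfdghcegdhhaacdgfabfffebc
   4 |  27 | bc
   5 |   4 | bfdghcegdhhaacdgfabfffebc
   6 |  22 | bfffebc
   7 |  28 | c
   8 |  17 | cdgfabfffebc
   9 |   9 | cegdhhaacdgfabfffebc
  10 |  18 | dgfabfffebc
  11 |   6 | dghcegdhhaacdgfabfffebc
  12 |   1 | dhgbfdghcegdhhaacdgfabfffebc
  13 |  12 | dhhaacdgfabfffebc
  14 |  26 | ebc
  15 |  10 | egdhhaacdgfabfffebc
  16 |  20 | fabfffebc
  17 |   5 | fdghcegdhhaacdgfabfffebc
  18 |  25 | febc
  19 |  24 | ffebc
  20 |  23 | fffebc
  21 |   3 | gbfdghcegdhhaacdgfabfffebc
  22 |  11 | gdhhaacdgfabfffebc
  23 |  19 | gfabfffebc
  24 |   7 | ghcegdhhaacdgfabfffebc
  25 |  14 | haacdgfabfffebc
  26 |   8 | hcegdhhaacdgfabfffebc
  27 |   2 | hgbfdghcegdhhaacdgfabfffebc
  28 |  13 | hhaacdgfabfffebc

SA = [15, 21, 16, 0, 27, 4, 22, 28, 17, 9, 18, 6, 1, 12, 26, 10, 20, 5, 25, 24, 23, 3, 11, 19, 7, 14, 8, 2, 13]
i: (SA[i-1],SA[i]) lcp shared
  1: (15,21) 1 'a'
  2: (21,16) 1 'a'
  3: (16,0) 1 'a'
  4: (0,27) 0 ''
  5: (27,4) 1 'b'
  6: (4,22) 2 'bf'
  7: (22,28) 0 ''
  8: (28,17) 1 'c'
  9: (17,9) 1 'c'
  10: (9,18) 0 ''
  11: (18,6) 2 'dg'
  12: (6,1) 1 'd'
  13: (1,12) 2 'dh'
  14: (12,26) 0 ''
  15: (26,10) 1 'e'
  16: (10,20) 0 ''
  17: (20,5) 1 'f'
  18: (5,25) 1 'f'
  19: (25,24) 1 'f'
  20: (24,23) 2 'ff'
  21: (23,3) 0 ''
  22: (3,11) 1 'g'
  23: (11,19) 1 'g'
  24: (19,7) 1 'g'
  25: (7,14) 0 ''
  26: (14,8) 1 'h'
  27: (8,2) 1 'h'
  28: (2,13) 1 'h'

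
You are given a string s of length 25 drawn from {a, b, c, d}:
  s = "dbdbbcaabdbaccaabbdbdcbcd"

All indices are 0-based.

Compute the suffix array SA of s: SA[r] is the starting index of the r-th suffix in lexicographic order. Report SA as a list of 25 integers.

[14, 6, 15, 7, 11, 10, 3, 16, 4, 22, 8, 1, 17, 19, 13, 5, 21, 12, 23, 24, 9, 2, 0, 18, 20]

rank→(start, suffix):
  0 → (14, 'aabbdbdcbcd')
  1 → (6, 'aabdbaccaabbdbdcbcd')
  2 → (15, 'abbdbdcbcd')
  3 → (7, 'abdbaccaabbdbdcbcd')
  4 → (11, 'accaabbdbdcbcd')
  5 → (10, 'baccaabbdbdcbcd')
  6 → (3, 'bbcaabdbaccaabbdbdcbcd')
  7 → (16, 'bbdbdcbcd')
  8 → (4, 'bcaabdbaccaabbdbdcbcd')
  9 → (22, 'bcd')
  10 → (8, 'bdbaccaabbdbdcbcd')
  11 → (1, 'bdbbcaabdbaccaabbdbdcbcd')
  12 → (17, 'bdbdcbcd')
  13 → (19, 'bdcbcd')
  14 → (13, 'caabbdbdcbcd')
  15 → (5, 'caabdbaccaabbdbdcbcd')
  16 → (21, 'cbcd')
  17 → (12, 'ccaabbdbdcbcd')
  18 → (23, 'cd')
  19 → (24, 'd')
  20 → (9, 'dbaccaabbdbdcbcd')
  21 → (2, 'dbbcaabdbaccaabbdbdcbcd')
  22 → (0, 'dbdbbcaabdbaccaabbdbdcbcd')
  23 → (18, 'dbdcbcd')
  24 → (20, 'dcbcd')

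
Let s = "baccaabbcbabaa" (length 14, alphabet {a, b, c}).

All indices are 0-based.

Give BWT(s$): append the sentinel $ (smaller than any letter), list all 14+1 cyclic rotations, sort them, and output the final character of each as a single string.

aabcbabac$abcba

rank  rotation         last
    0  $baccaabbcbabaa  a
    1  a$baccaabbcbaba  a
    2  aa$baccaabbcbab  b
    3  aabbcbabaa$bacc  c
    4  abaa$baccaabbcb  b
    5  abbcbabaa$bacca  a
    6  accaabbcbabaa$b  b
    7  baa$baccaabbcba  a
    8  babaa$baccaabbc  c
    9  baccaabbcbabaa$  $
   10  bbcbabaa$baccaa  a
   11  bcbabaa$baccaab  b
   12  caabbcbabaa$bac  c
   13  cbabaa$baccaabb  b
   14  ccaabbcbabaa$ba  a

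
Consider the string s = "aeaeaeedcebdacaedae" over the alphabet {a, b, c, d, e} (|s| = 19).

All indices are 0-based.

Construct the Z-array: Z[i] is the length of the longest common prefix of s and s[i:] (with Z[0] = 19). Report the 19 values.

Z[0]=19
i=1: i≥r, start 0; Z[1]=0
i=2: i≥r, start 0; Z[2]=4 extend→box=[2,6)
i=3: min(r-i=3, Z[1]=0)=0; Z[3]=0
i=4: min(r-i=2, Z[2]=4)=2; Z[4]=2
i=5: min(r-i=1, Z[3]=0)=0; Z[5]=0
i=6: i≥r, start 0; Z[6]=0
i=7: i≥r, start 0; Z[7]=0
i=8: i≥r, start 0; Z[8]=0
i=9: i≥r, start 0; Z[9]=0
i=10: i≥r, start 0; Z[10]=0
i=11: i≥r, start 0; Z[11]=0
i=12: i≥r, start 0; Z[12]=1 extend→box=[12,13)
i=13: i≥r, start 0; Z[13]=0
i=14: i≥r, start 0; Z[14]=2 extend→box=[14,16)
i=15: min(r-i=1, Z[1]=0)=0; Z[15]=0
i=16: i≥r, start 0; Z[16]=0
i=17: i≥r, start 0; Z[17]=2 extend→box=[17,19)
i=18: min(r-i=1, Z[1]=0)=0; Z[18]=0

[19, 0, 4, 0, 2, 0, 0, 0, 0, 0, 0, 0, 1, 0, 2, 0, 0, 2, 0]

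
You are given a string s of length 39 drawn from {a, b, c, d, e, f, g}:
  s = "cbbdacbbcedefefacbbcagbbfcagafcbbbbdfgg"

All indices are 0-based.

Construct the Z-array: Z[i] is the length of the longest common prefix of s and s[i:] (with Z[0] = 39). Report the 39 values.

Z[0]=39
i=1: fresh scan; Z[1]=0
i=2: fresh scan; Z[2]=0
i=3: fresh scan; Z[3]=0
i=4: fresh scan; Z[4]=0
i=5: fresh scan; Z[5]=3 grow→box=[5,8)
i=6: min(r-i=2, Z[1]=0)=0; Z[6]=0
i=7: min(r-i=1, Z[2]=0)=0; Z[7]=0
i=8: fresh scan; Z[8]=1 grow→box=[8,9)
i=9: fresh scan; Z[9]=0
i=10: fresh scan; Z[10]=0
i=11: fresh scan; Z[11]=0
i=12: fresh scan; Z[12]=0
i=13: fresh scan; Z[13]=0
i=14: fresh scan; Z[14]=0
i=15: fresh scan; Z[15]=0
i=16: fresh scan; Z[16]=3 grow→box=[16,19)
i=17: min(r-i=2, Z[1]=0)=0; Z[17]=0
i=18: min(r-i=1, Z[2]=0)=0; Z[18]=0
i=19: fresh scan; Z[19]=1 grow→box=[19,20)
i=20: fresh scan; Z[20]=0
i=21: fresh scan; Z[21]=0
i=22: fresh scan; Z[22]=0
i=23: fresh scan; Z[23]=0
i=24: fresh scan; Z[24]=0
i=25: fresh scan; Z[25]=1 grow→box=[25,26)
i=26: fresh scan; Z[26]=0
i=27: fresh scan; Z[27]=0
i=28: fresh scan; Z[28]=0
i=29: fresh scan; Z[29]=0
i=30: fresh scan; Z[30]=3 grow→box=[30,33)
i=31: min(r-i=2, Z[1]=0)=0; Z[31]=0
i=32: min(r-i=1, Z[2]=0)=0; Z[32]=0
i=33: fresh scan; Z[33]=0
i=34: fresh scan; Z[34]=0
i=35: fresh scan; Z[35]=0
i=36: fresh scan; Z[36]=0
i=37: fresh scan; Z[37]=0
i=38: fresh scan; Z[38]=0

[39, 0, 0, 0, 0, 3, 0, 0, 1, 0, 0, 0, 0, 0, 0, 0, 3, 0, 0, 1, 0, 0, 0, 0, 0, 1, 0, 0, 0, 0, 3, 0, 0, 0, 0, 0, 0, 0, 0]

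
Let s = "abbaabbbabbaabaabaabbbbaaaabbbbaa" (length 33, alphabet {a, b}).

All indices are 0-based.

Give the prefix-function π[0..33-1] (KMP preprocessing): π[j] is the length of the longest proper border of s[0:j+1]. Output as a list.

π[0] = 0
j=1 s[j]='b': π[1]=0 (border '')
j=2 s[j]='b': π[2]=0 (border '')
j=3 s[j]='a': π[3]=1 (border 'a')
j=4 s[j]='a': k: 1→0; π[4]=1 (border 'a')
j=5 s[j]='b': π[5]=2 (border 'ab')
j=6 s[j]='b': π[6]=3 (border 'abb')
j=7 s[j]='b': k: 3→0; π[7]=0 (border '')
j=8 s[j]='a': π[8]=1 (border 'a')
j=9 s[j]='b': π[9]=2 (border 'ab')
j=10 s[j]='b': π[10]=3 (border 'abb')
j=11 s[j]='a': π[11]=4 (border 'abba')
j=12 s[j]='a': π[12]=5 (border 'abbaa')
j=13 s[j]='b': π[13]=6 (border 'abbaab')
j=14 s[j]='a': k: 6→2→0; π[14]=1 (border 'a')
j=15 s[j]='a': k: 1→0; π[15]=1 (border 'a')
j=16 s[j]='b': π[16]=2 (border 'ab')
j=17 s[j]='a': k: 2→0; π[17]=1 (border 'a')
j=18 s[j]='a': k: 1→0; π[18]=1 (border 'a')
j=19 s[j]='b': π[19]=2 (border 'ab')
j=20 s[j]='b': π[20]=3 (border 'abb')
j=21 s[j]='b': k: 3→0; π[21]=0 (border '')
j=22 s[j]='b': π[22]=0 (border '')
j=23 s[j]='a': π[23]=1 (border 'a')
j=24 s[j]='a': k: 1→0; π[24]=1 (border 'a')
j=25 s[j]='a': k: 1→0; π[25]=1 (border 'a')
j=26 s[j]='a': k: 1→0; π[26]=1 (border 'a')
j=27 s[j]='b': π[27]=2 (border 'ab')
j=28 s[j]='b': π[28]=3 (border 'abb')
j=29 s[j]='b': k: 3→0; π[29]=0 (border '')
j=30 s[j]='b': π[30]=0 (border '')
j=31 s[j]='a': π[31]=1 (border 'a')
j=32 s[j]='a': k: 1→0; π[32]=1 (border 'a')

[0, 0, 0, 1, 1, 2, 3, 0, 1, 2, 3, 4, 5, 6, 1, 1, 2, 1, 1, 2, 3, 0, 0, 1, 1, 1, 1, 2, 3, 0, 0, 1, 1]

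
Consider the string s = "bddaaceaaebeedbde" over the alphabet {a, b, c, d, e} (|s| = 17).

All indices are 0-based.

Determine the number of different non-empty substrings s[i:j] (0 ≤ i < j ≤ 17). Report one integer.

139

rank→(start, suffix):
  0 → (3, 'aaceaaebeedbde')
  1 → (7, 'aaebeedbde')
  2 → (4, 'aceaaebeedbde')
  3 → (8, 'aebeedbde')
  4 → (0, 'bddaaceaaebeedbde')
  5 → (14, 'bde')
  6 → (10, 'beedbde')
  7 → (5, 'ceaaebeedbde')
  8 → (2, 'daaceaaebeedbde')
  9 → (13, 'dbde')
  10 → (1, 'ddaaceaaebeedbde')
  11 → (15, 'de')
  12 → (16, 'e')
  13 → (6, 'eaaebeedbde')
  14 → (9, 'ebeedbde')
  15 → (12, 'edbde')
  16 → (11, 'eedbde')

SA = [3, 7, 4, 8, 0, 14, 10, 5, 2, 13, 1, 15, 16, 6, 9, 12, 11]
i: (SA[i-1],SA[i]) lcp shared
  1: (3,7) 2 'aa'
  2: (7,4) 1 'a'
  3: (4,8) 1 'a'
  4: (8,0) 0 ''
  5: (0,14) 2 'bd'
  6: (14,10) 1 'b'
  7: (10,5) 0 ''
  8: (5,2) 0 ''
  9: (2,13) 1 'd'
  10: (13,1) 1 'd'
  11: (1,15) 1 'd'
  12: (15,16) 0 ''
  13: (16,6) 1 'e'
  14: (6,9) 1 'e'
  15: (9,12) 1 'e'
  16: (12,11) 1 'e'

n(n+1)/2 = 17·18/2 = 153
Σ LCP = 0 + 2 + 1 + 1 + 0 + 2 + 1 + 0 + 0 + 1 + 1 + 1 + 0 + 1 + 1 + 1 + 1 = 14
distinct = 153 − 14 = 139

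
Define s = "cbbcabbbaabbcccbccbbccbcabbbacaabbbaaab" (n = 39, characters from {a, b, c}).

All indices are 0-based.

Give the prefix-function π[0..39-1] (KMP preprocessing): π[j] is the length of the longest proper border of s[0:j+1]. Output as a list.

[0, 0, 0, 1, 0, 0, 0, 0, 0, 0, 0, 0, 1, 1, 1, 2, 1, 1, 2, 3, 4, 1, 2, 1, 0, 0, 0, 0, 0, 1, 0, 0, 0, 0, 0, 0, 0, 0, 0]

π[0] = 0
j=1 s[j]='b': π[1]=0 (border '')
j=2 s[j]='b': π[2]=0 (border '')
j=3 s[j]='c': π[3]=1 (border 'c')
j=4 s[j]='a': k: 1→0; π[4]=0 (border '')
j=5 s[j]='b': π[5]=0 (border '')
j=6 s[j]='b': π[6]=0 (border '')
j=7 s[j]='b': π[7]=0 (border '')
j=8 s[j]='a': π[8]=0 (border '')
j=9 s[j]='a': π[9]=0 (border '')
j=10 s[j]='b': π[10]=0 (border '')
j=11 s[j]='b': π[11]=0 (border '')
j=12 s[j]='c': π[12]=1 (border 'c')
j=13 s[j]='c': k: 1→0; π[13]=1 (border 'c')
j=14 s[j]='c': k: 1→0; π[14]=1 (border 'c')
j=15 s[j]='b': π[15]=2 (border 'cb')
j=16 s[j]='c': k: 2→0; π[16]=1 (border 'c')
j=17 s[j]='c': k: 1→0; π[17]=1 (border 'c')
j=18 s[j]='b': π[18]=2 (border 'cb')
j=19 s[j]='b': π[19]=3 (border 'cbb')
j=20 s[j]='c': π[20]=4 (border 'cbbc')
j=21 s[j]='c': k: 4→1→0; π[21]=1 (border 'c')
j=22 s[j]='b': π[22]=2 (border 'cb')
j=23 s[j]='c': k: 2→0; π[23]=1 (border 'c')
j=24 s[j]='a': k: 1→0; π[24]=0 (border '')
j=25 s[j]='b': π[25]=0 (border '')
j=26 s[j]='b': π[26]=0 (border '')
j=27 s[j]='b': π[27]=0 (border '')
j=28 s[j]='a': π[28]=0 (border '')
j=29 s[j]='c': π[29]=1 (border 'c')
j=30 s[j]='a': k: 1→0; π[30]=0 (border '')
j=31 s[j]='a': π[31]=0 (border '')
j=32 s[j]='b': π[32]=0 (border '')
j=33 s[j]='b': π[33]=0 (border '')
j=34 s[j]='b': π[34]=0 (border '')
j=35 s[j]='a': π[35]=0 (border '')
j=36 s[j]='a': π[36]=0 (border '')
j=37 s[j]='a': π[37]=0 (border '')
j=38 s[j]='b': π[38]=0 (border '')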